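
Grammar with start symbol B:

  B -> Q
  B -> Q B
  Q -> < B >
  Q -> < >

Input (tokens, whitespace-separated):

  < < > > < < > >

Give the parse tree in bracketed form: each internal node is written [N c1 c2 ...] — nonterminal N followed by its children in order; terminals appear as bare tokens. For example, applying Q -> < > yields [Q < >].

[B [Q < [B [Q < >]] >] [B [Q < [B [Q < >]] >]]]

B
Q B
< B > B
< Q > B
< < > > B
< < > > Q
< < > > < B >
< < > > < Q >
< < > > < < > >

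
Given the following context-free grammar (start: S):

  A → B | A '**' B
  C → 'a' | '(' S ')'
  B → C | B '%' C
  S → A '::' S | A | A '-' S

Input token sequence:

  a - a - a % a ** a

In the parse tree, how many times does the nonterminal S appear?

[S [A [B [C a]]] - [S [A [B [C a]]] - [S [A [A [B [B [C a]] % [C a]]] ** [B [C a]]]]]]

3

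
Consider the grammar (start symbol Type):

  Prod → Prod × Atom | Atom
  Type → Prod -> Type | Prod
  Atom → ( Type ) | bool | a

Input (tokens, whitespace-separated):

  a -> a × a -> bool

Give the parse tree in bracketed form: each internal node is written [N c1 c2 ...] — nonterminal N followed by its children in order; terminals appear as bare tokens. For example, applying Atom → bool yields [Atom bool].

Type
Prod -> Type
Atom -> Type
a -> Type
a -> Prod -> Type
a -> Prod × Atom -> Type
a -> Atom × Atom -> Type
a -> a × Atom -> Type
a -> a × a -> Type
a -> a × a -> Prod
a -> a × a -> Atom
a -> a × a -> bool

[Type [Prod [Atom a]] -> [Type [Prod [Prod [Atom a]] × [Atom a]] -> [Type [Prod [Atom bool]]]]]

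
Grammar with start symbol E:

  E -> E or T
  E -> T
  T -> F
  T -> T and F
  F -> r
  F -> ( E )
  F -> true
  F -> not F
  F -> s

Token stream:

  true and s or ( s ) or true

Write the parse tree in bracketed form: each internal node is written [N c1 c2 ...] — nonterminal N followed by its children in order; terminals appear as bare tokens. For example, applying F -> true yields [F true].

E
E or T
E or T or T
T or T or T
T and F or T or T
F and F or T or T
true and F or T or T
true and s or T or T
true and s or F or T
true and s or ( E ) or T
true and s or ( T ) or T
true and s or ( F ) or T
true and s or ( s ) or T
true and s or ( s ) or F
true and s or ( s ) or true

[E [E [E [T [T [F true]] and [F s]]] or [T [F ( [E [T [F s]]] )]]] or [T [F true]]]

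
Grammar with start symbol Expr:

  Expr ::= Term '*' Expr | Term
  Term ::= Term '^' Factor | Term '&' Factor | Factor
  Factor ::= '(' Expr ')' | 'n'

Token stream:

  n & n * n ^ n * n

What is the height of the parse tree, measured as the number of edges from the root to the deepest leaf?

[Expr [Term [Term [Factor n]] & [Factor n]] * [Expr [Term [Term [Factor n]] ^ [Factor n]] * [Expr [Term [Factor n]]]]]

5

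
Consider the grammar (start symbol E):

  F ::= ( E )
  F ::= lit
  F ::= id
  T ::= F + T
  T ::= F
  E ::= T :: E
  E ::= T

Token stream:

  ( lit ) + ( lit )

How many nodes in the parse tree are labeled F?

[E [T [F ( [E [T [F lit]]] )] + [T [F ( [E [T [F lit]]] )]]]]

4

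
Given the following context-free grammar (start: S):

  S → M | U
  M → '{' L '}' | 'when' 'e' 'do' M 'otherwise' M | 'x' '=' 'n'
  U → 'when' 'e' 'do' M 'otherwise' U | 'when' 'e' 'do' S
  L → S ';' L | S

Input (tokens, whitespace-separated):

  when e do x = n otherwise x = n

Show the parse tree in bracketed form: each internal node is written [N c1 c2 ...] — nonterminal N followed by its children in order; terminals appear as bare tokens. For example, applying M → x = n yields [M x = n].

S
M
when e do M otherwise M
when e do x = n otherwise M
when e do x = n otherwise x = n

[S [M when e do [M x = n] otherwise [M x = n]]]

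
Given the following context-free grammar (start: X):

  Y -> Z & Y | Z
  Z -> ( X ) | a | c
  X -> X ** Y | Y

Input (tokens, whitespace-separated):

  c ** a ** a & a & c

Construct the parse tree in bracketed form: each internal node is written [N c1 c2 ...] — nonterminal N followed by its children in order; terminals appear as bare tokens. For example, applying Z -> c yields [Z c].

[X [X [X [Y [Z c]]] ** [Y [Z a]]] ** [Y [Z a] & [Y [Z a] & [Y [Z c]]]]]

X
X ** Y
X ** Y ** Y
Y ** Y ** Y
Z ** Y ** Y
c ** Y ** Y
c ** Z ** Y
c ** a ** Y
c ** a ** Z & Y
c ** a ** a & Y
c ** a ** a & Z & Y
c ** a ** a & a & Y
c ** a ** a & a & Z
c ** a ** a & a & c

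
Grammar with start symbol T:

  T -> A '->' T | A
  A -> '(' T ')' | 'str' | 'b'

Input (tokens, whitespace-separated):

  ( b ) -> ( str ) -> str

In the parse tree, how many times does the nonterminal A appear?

[T [A ( [T [A b]] )] -> [T [A ( [T [A str]] )] -> [T [A str]]]]

5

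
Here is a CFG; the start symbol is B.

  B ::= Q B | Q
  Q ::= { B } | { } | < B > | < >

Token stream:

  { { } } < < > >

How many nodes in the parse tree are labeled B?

4

[B [Q { [B [Q { }]] }] [B [Q < [B [Q < >]] >]]]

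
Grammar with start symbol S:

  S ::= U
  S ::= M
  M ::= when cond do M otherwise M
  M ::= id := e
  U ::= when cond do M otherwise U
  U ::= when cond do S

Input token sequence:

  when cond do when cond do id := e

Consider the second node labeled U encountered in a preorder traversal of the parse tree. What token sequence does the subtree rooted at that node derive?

when cond do id := e

[S [U when cond do [S [U when cond do [S [M id := e]]]]]]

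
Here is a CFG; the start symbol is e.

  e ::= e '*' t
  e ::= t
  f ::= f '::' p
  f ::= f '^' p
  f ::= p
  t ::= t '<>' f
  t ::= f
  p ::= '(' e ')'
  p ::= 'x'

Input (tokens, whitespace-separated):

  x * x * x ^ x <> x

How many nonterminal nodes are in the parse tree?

17

[e [e [e [t [f [p x]]]] * [t [f [p x]]]] * [t [t [f [f [p x]] ^ [p x]]] <> [f [p x]]]]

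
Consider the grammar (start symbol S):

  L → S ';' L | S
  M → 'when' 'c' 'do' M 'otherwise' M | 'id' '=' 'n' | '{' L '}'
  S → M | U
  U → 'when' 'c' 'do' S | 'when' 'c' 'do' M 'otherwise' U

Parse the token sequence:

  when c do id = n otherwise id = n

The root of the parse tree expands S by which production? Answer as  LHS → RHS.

S → M

[S [M when c do [M id = n] otherwise [M id = n]]]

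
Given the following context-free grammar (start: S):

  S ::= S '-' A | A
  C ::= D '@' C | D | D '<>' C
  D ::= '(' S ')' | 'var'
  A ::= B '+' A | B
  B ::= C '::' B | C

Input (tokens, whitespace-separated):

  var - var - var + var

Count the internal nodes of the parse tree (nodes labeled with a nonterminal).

[S [S [S [A [B [C [D var]]]]] - [A [B [C [D var]]]]] - [A [B [C [D var]]] + [A [B [C [D var]]]]]]

19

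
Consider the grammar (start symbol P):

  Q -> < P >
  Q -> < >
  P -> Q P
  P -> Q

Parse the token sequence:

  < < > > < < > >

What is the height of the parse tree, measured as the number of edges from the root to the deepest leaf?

5

[P [Q < [P [Q < >]] >] [P [Q < [P [Q < >]] >]]]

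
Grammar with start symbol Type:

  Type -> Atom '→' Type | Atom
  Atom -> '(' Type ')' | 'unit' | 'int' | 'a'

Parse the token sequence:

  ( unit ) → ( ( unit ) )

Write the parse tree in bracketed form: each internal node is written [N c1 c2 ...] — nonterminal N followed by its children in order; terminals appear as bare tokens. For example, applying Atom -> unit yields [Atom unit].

[Type [Atom ( [Type [Atom unit]] )] → [Type [Atom ( [Type [Atom ( [Type [Atom unit]] )]] )]]]

Type
Atom → Type
( Type ) → Type
( Atom ) → Type
( unit ) → Type
( unit ) → Atom
( unit ) → ( Type )
( unit ) → ( Atom )
( unit ) → ( ( Type ) )
( unit ) → ( ( Atom ) )
( unit ) → ( ( unit ) )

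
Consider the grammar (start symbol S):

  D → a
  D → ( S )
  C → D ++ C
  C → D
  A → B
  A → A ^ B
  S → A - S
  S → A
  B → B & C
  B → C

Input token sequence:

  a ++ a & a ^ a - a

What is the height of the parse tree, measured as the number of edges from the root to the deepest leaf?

8

[S [A [A [B [B [C [D a] ++ [C [D a]]]] & [C [D a]]]] ^ [B [C [D a]]]] - [S [A [B [C [D a]]]]]]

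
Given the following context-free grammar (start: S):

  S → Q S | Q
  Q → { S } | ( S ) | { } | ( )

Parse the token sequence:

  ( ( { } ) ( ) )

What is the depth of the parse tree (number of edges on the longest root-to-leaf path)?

6

[S [Q ( [S [Q ( [S [Q { }]] )] [S [Q ( )]]] )]]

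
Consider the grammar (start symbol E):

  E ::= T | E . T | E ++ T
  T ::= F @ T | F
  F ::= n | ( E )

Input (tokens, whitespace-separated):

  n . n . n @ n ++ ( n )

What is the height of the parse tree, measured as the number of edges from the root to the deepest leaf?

[E [E [E [E [T [F n]]] . [T [F n]]] . [T [F n] @ [T [F n]]]] ++ [T [F ( [E [T [F n]]] )]]]

6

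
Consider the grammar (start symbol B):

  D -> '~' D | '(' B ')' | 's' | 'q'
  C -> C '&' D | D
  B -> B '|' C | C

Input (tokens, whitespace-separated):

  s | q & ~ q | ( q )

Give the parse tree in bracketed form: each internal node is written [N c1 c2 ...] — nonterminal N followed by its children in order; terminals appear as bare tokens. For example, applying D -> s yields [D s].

[B [B [B [C [D s]]] | [C [C [D q]] & [D ~ [D q]]]] | [C [D ( [B [C [D q]]] )]]]

B
B | C
B | C | C
C | C | C
D | C | C
s | C | C
s | C & D | C
s | D & D | C
s | q & D | C
s | q & ~ D | C
s | q & ~ q | C
s | q & ~ q | D
s | q & ~ q | ( B )
s | q & ~ q | ( C )
s | q & ~ q | ( D )
s | q & ~ q | ( q )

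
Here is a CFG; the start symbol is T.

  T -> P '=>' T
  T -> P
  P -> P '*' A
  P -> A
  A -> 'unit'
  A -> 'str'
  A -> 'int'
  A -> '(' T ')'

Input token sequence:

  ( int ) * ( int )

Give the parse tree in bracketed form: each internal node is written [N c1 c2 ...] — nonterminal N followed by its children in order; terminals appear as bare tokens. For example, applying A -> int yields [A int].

[T [P [P [A ( [T [P [A int]]] )]] * [A ( [T [P [A int]]] )]]]

T
P
P * A
A * A
( T ) * A
( P ) * A
( A ) * A
( int ) * A
( int ) * ( T )
( int ) * ( P )
( int ) * ( A )
( int ) * ( int )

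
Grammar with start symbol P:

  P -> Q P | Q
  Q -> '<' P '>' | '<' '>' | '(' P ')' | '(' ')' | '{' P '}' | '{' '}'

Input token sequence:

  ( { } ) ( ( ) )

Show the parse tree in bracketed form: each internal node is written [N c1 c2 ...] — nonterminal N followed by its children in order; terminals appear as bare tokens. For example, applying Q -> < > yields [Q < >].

[P [Q ( [P [Q { }]] )] [P [Q ( [P [Q ( )]] )]]]

P
Q P
( P ) P
( Q ) P
( { } ) P
( { } ) Q
( { } ) ( P )
( { } ) ( Q )
( { } ) ( ( ) )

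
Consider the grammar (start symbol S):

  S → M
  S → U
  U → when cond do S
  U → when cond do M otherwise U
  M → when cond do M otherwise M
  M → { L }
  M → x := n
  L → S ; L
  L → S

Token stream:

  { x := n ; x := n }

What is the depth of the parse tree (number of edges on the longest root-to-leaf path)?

[S [M { [L [S [M x := n]] ; [L [S [M x := n]]]] }]]

6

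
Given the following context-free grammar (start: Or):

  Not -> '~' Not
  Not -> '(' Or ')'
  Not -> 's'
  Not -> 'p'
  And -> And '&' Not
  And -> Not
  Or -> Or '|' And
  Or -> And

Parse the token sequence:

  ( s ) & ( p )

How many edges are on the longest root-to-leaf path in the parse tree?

7

[Or [And [And [Not ( [Or [And [Not s]]] )]] & [Not ( [Or [And [Not p]]] )]]]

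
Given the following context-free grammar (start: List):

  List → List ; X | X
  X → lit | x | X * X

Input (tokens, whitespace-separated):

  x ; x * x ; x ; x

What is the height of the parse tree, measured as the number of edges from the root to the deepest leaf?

[List [List [List [List [X x]] ; [X [X x] * [X x]]] ; [X x]] ; [X x]]

5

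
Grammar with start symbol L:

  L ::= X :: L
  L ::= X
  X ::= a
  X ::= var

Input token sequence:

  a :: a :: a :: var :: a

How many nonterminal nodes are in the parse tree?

10

[L [X a] :: [L [X a] :: [L [X a] :: [L [X var] :: [L [X a]]]]]]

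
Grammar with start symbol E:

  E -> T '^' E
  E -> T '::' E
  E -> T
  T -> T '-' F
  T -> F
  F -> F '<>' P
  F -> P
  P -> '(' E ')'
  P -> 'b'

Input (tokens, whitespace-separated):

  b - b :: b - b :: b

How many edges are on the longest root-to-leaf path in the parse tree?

6

[E [T [T [F [P b]]] - [F [P b]]] :: [E [T [T [F [P b]]] - [F [P b]]] :: [E [T [F [P b]]]]]]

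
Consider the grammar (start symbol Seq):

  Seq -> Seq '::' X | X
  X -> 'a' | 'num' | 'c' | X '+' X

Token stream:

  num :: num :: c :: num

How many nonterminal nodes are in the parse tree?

[Seq [Seq [Seq [Seq [X num]] :: [X num]] :: [X c]] :: [X num]]

8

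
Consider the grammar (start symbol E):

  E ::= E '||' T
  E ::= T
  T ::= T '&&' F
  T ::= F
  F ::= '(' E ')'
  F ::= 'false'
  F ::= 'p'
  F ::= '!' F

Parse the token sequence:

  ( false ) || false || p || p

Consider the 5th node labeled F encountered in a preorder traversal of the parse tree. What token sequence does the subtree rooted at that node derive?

p

[E [E [E [E [T [F ( [E [T [F false]]] )]]] || [T [F false]]] || [T [F p]]] || [T [F p]]]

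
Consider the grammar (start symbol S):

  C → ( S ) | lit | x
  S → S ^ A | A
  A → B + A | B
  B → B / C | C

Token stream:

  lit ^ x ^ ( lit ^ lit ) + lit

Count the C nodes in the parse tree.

[S [S [S [A [B [C lit]]]] ^ [A [B [C x]]]] ^ [A [B [C ( [S [S [A [B [C lit]]]] ^ [A [B [C lit]]]] )]] + [A [B [C lit]]]]]

6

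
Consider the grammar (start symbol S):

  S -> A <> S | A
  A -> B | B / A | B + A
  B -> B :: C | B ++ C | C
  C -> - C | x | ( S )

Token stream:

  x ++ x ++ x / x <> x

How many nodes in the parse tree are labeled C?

5

[S [A [B [B [B [C x]] ++ [C x]] ++ [C x]] / [A [B [C x]]]] <> [S [A [B [C x]]]]]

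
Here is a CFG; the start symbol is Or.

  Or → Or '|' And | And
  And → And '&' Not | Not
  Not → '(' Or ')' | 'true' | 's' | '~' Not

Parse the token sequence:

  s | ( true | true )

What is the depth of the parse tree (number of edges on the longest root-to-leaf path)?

7

[Or [Or [And [Not s]]] | [And [Not ( [Or [Or [And [Not true]]] | [And [Not true]]] )]]]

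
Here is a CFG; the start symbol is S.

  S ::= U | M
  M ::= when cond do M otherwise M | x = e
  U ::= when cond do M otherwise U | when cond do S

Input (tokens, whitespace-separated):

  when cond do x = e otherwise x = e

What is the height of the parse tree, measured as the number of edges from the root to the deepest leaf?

[S [M when cond do [M x = e] otherwise [M x = e]]]

3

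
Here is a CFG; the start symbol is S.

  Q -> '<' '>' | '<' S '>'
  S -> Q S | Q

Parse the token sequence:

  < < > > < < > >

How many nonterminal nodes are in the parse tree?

8

[S [Q < [S [Q < >]] >] [S [Q < [S [Q < >]] >]]]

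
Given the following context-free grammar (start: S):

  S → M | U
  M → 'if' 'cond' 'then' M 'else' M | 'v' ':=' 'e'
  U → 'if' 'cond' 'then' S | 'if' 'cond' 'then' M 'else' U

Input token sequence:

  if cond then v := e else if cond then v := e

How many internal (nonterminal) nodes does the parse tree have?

[S [U if cond then [M v := e] else [U if cond then [S [M v := e]]]]]

6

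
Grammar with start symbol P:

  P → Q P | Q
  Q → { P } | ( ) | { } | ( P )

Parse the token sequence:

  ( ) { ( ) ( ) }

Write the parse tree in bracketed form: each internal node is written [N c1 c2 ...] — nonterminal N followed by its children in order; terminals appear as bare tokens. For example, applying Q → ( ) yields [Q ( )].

[P [Q ( )] [P [Q { [P [Q ( )] [P [Q ( )]]] }]]]

P
Q P
( ) P
( ) Q
( ) { P }
( ) { Q P }
( ) { ( ) P }
( ) { ( ) Q }
( ) { ( ) ( ) }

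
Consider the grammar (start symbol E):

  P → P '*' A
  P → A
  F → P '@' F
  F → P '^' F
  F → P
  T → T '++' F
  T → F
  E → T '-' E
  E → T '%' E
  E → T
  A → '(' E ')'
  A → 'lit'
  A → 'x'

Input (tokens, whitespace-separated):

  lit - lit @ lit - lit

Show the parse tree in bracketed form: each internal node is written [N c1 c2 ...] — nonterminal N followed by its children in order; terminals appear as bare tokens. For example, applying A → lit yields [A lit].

E
T - E
F - E
P - E
A - E
lit - E
lit - T - E
lit - F - E
lit - P @ F - E
lit - A @ F - E
lit - lit @ F - E
lit - lit @ P - E
lit - lit @ A - E
lit - lit @ lit - E
lit - lit @ lit - T
lit - lit @ lit - F
lit - lit @ lit - P
lit - lit @ lit - A
lit - lit @ lit - lit

[E [T [F [P [A lit]]]] - [E [T [F [P [A lit]] @ [F [P [A lit]]]]] - [E [T [F [P [A lit]]]]]]]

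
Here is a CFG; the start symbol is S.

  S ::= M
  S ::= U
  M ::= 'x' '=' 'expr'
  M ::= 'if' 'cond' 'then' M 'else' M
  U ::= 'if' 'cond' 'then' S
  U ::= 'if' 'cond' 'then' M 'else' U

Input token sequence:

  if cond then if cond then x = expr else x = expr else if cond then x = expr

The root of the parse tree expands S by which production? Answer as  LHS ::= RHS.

[S [U if cond then [M if cond then [M x = expr] else [M x = expr]] else [U if cond then [S [M x = expr]]]]]

S ::= U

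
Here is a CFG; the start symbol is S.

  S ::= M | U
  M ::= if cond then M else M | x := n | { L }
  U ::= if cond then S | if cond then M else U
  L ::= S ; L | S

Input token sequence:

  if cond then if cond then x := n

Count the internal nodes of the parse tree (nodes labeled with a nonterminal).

6

[S [U if cond then [S [U if cond then [S [M x := n]]]]]]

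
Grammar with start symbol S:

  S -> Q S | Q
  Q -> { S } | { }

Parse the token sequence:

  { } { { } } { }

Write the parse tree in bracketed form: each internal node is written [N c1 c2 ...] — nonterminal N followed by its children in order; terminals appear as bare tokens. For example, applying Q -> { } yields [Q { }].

[S [Q { }] [S [Q { [S [Q { }]] }] [S [Q { }]]]]

S
Q S
{ } S
{ } Q S
{ } { S } S
{ } { Q } S
{ } { { } } S
{ } { { } } Q
{ } { { } } { }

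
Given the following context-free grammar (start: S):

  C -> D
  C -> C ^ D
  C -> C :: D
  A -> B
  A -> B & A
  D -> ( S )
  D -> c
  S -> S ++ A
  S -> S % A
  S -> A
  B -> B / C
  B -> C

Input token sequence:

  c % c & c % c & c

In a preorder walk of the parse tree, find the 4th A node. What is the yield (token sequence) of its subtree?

c & c

[S [S [S [A [B [C [D c]]]]] % [A [B [C [D c]]] & [A [B [C [D c]]]]]] % [A [B [C [D c]]] & [A [B [C [D c]]]]]]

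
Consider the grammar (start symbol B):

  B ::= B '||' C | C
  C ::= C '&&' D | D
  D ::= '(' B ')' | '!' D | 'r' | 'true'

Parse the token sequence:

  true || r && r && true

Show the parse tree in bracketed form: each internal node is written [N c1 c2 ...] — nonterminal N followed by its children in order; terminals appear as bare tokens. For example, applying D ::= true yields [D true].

[B [B [C [D true]]] || [C [C [C [D r]] && [D r]] && [D true]]]

B
B || C
C || C
D || C
true || C
true || C && D
true || C && D && D
true || D && D && D
true || r && D && D
true || r && r && D
true || r && r && true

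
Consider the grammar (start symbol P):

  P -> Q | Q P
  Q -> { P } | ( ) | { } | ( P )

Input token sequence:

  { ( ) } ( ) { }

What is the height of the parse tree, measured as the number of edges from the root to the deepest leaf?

[P [Q { [P [Q ( )]] }] [P [Q ( )] [P [Q { }]]]]

4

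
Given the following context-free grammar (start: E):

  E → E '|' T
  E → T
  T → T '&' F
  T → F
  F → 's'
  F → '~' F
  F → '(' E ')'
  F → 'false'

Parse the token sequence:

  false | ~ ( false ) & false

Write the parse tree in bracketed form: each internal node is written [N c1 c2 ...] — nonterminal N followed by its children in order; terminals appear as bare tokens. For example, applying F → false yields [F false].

[E [E [T [F false]]] | [T [T [F ~ [F ( [E [T [F false]]] )]]] & [F false]]]

E
E | T
T | T
F | T
false | T
false | T & F
false | F & F
false | ~ F & F
false | ~ ( E ) & F
false | ~ ( T ) & F
false | ~ ( F ) & F
false | ~ ( false ) & F
false | ~ ( false ) & false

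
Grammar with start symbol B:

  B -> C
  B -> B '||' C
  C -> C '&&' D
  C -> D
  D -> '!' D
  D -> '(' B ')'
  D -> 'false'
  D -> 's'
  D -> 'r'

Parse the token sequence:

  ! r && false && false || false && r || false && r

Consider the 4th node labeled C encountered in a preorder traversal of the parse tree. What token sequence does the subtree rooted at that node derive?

false && r

[B [B [B [C [C [C [D ! [D r]]] && [D false]] && [D false]]] || [C [C [D false]] && [D r]]] || [C [C [D false]] && [D r]]]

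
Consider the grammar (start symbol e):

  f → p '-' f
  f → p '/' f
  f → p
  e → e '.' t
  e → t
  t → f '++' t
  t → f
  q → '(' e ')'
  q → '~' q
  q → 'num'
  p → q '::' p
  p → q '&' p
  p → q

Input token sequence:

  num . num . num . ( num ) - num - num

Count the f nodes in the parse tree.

7

[e [e [e [e [t [f [p [q num]]]]] . [t [f [p [q num]]]]] . [t [f [p [q num]]]]] . [t [f [p [q ( [e [t [f [p [q num]]]]] )]] - [f [p [q num]] - [f [p [q num]]]]]]]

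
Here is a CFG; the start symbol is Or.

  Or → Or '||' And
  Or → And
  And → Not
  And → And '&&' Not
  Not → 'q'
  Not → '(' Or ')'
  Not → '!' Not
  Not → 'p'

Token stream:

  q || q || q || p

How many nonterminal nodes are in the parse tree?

12

[Or [Or [Or [Or [And [Not q]]] || [And [Not q]]] || [And [Not q]]] || [And [Not p]]]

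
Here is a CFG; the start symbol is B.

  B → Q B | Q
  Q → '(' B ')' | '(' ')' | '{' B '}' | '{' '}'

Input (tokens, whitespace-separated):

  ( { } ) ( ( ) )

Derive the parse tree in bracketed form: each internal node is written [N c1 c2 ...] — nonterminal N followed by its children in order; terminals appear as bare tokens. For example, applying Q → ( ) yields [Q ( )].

B
Q B
( B ) B
( Q ) B
( { } ) B
( { } ) Q
( { } ) ( B )
( { } ) ( Q )
( { } ) ( ( ) )

[B [Q ( [B [Q { }]] )] [B [Q ( [B [Q ( )]] )]]]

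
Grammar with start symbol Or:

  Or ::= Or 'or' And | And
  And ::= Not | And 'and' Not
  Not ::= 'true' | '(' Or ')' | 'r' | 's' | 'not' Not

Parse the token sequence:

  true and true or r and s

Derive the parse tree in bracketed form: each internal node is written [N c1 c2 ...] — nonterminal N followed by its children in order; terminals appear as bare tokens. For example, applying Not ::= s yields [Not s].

[Or [Or [And [And [Not true]] and [Not true]]] or [And [And [Not r]] and [Not s]]]

Or
Or or And
And or And
And and Not or And
Not and Not or And
true and Not or And
true and true or And
true and true or And and Not
true and true or Not and Not
true and true or r and Not
true and true or r and s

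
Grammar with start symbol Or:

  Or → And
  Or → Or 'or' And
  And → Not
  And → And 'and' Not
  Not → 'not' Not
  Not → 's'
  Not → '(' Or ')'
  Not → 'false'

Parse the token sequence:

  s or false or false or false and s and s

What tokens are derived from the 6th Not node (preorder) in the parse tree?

[Or [Or [Or [Or [And [Not s]]] or [And [Not false]]] or [And [Not false]]] or [And [And [And [Not false]] and [Not s]] and [Not s]]]

s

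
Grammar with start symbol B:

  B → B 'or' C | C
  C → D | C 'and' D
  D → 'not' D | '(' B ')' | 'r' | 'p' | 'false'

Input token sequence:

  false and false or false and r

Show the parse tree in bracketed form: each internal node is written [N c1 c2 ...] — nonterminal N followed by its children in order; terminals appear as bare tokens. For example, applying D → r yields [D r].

B
B or C
C or C
C and D or C
D and D or C
false and D or C
false and false or C
false and false or C and D
false and false or D and D
false and false or false and D
false and false or false and r

[B [B [C [C [D false]] and [D false]]] or [C [C [D false]] and [D r]]]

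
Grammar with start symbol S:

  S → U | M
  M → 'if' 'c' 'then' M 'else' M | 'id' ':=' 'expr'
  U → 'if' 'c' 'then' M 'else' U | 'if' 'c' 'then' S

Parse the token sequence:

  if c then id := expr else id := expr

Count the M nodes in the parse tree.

3

[S [M if c then [M id := expr] else [M id := expr]]]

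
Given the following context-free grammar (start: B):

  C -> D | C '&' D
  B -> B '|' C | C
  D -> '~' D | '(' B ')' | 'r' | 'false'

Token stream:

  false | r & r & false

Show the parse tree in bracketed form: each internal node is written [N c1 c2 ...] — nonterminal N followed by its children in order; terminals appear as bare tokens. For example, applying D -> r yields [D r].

[B [B [C [D false]]] | [C [C [C [D r]] & [D r]] & [D false]]]

B
B | C
C | C
D | C
false | C
false | C & D
false | C & D & D
false | D & D & D
false | r & D & D
false | r & r & D
false | r & r & false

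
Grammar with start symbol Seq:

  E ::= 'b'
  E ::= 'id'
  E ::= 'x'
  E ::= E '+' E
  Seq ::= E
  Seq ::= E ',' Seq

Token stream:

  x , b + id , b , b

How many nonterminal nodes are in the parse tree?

[Seq [E x] , [Seq [E [E b] + [E id]] , [Seq [E b] , [Seq [E b]]]]]

10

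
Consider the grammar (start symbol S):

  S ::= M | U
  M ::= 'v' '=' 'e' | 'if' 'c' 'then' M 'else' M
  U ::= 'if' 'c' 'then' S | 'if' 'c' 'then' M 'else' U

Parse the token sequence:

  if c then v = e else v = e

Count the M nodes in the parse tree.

3

[S [M if c then [M v = e] else [M v = e]]]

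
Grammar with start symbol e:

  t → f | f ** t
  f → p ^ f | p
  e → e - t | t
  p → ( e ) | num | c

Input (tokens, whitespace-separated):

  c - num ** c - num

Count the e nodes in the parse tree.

[e [e [e [t [f [p c]]]] - [t [f [p num]] ** [t [f [p c]]]]] - [t [f [p num]]]]

3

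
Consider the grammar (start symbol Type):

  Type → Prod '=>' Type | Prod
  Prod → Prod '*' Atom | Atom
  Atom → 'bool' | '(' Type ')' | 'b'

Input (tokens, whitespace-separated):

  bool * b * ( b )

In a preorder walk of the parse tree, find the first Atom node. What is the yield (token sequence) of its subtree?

bool

[Type [Prod [Prod [Prod [Atom bool]] * [Atom b]] * [Atom ( [Type [Prod [Atom b]]] )]]]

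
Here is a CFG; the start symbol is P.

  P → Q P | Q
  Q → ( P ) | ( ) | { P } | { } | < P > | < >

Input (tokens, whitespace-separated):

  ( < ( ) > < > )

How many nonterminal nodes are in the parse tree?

8

[P [Q ( [P [Q < [P [Q ( )]] >] [P [Q < >]]] )]]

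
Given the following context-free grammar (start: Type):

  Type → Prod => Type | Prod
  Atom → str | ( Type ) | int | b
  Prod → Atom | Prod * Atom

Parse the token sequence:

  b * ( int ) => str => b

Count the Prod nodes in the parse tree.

5

[Type [Prod [Prod [Atom b]] * [Atom ( [Type [Prod [Atom int]]] )]] => [Type [Prod [Atom str]] => [Type [Prod [Atom b]]]]]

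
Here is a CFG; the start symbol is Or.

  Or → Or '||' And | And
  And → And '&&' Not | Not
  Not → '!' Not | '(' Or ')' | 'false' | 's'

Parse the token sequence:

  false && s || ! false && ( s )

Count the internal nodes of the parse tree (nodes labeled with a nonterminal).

14

[Or [Or [And [And [Not false]] && [Not s]]] || [And [And [Not ! [Not false]]] && [Not ( [Or [And [Not s]]] )]]]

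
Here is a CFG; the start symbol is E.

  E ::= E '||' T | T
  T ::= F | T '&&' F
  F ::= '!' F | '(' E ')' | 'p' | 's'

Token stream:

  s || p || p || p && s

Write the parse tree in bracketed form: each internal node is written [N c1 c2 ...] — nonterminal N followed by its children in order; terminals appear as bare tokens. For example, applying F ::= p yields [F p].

E
E || T
E || T || T
E || T || T || T
T || T || T || T
F || T || T || T
s || T || T || T
s || F || T || T
s || p || T || T
s || p || F || T
s || p || p || T
s || p || p || T && F
s || p || p || F && F
s || p || p || p && F
s || p || p || p && s

[E [E [E [E [T [F s]]] || [T [F p]]] || [T [F p]]] || [T [T [F p]] && [F s]]]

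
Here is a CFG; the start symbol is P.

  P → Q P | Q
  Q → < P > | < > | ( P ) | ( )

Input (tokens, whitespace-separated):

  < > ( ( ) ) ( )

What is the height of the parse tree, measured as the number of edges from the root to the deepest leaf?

[P [Q < >] [P [Q ( [P [Q ( )]] )] [P [Q ( )]]]]

5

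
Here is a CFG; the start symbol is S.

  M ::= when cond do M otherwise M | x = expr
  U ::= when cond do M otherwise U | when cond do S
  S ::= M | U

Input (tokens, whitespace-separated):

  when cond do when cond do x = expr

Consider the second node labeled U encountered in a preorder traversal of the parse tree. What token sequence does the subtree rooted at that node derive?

when cond do x = expr

[S [U when cond do [S [U when cond do [S [M x = expr]]]]]]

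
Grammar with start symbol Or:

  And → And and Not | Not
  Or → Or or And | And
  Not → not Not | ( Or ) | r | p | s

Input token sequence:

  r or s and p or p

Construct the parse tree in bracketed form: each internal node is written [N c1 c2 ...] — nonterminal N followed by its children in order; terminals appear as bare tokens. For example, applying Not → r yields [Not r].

Or
Or or And
Or or And or And
And or And or And
Not or And or And
r or And or And
r or And and Not or And
r or Not and Not or And
r or s and Not or And
r or s and p or And
r or s and p or Not
r or s and p or p

[Or [Or [Or [And [Not r]]] or [And [And [Not s]] and [Not p]]] or [And [Not p]]]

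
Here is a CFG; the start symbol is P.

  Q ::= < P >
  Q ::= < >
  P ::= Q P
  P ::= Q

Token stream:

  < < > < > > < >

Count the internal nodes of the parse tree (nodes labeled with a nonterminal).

[P [Q < [P [Q < >] [P [Q < >]]] >] [P [Q < >]]]

8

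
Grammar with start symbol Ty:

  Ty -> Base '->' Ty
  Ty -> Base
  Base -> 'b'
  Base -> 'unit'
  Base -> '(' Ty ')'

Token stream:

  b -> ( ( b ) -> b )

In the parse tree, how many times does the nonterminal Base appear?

[Ty [Base b] -> [Ty [Base ( [Ty [Base ( [Ty [Base b]] )] -> [Ty [Base b]]] )]]]

5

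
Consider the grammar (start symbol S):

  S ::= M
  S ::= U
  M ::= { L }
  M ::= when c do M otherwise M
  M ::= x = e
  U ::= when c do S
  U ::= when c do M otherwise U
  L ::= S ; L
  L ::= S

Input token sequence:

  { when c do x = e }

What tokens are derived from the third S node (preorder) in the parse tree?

[S [M { [L [S [U when c do [S [M x = e]]]]] }]]

x = e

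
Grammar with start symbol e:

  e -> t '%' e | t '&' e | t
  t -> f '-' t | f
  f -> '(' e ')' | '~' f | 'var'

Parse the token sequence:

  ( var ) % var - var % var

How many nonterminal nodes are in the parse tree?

14

[e [t [f ( [e [t [f var]]] )]] % [e [t [f var] - [t [f var]]] % [e [t [f var]]]]]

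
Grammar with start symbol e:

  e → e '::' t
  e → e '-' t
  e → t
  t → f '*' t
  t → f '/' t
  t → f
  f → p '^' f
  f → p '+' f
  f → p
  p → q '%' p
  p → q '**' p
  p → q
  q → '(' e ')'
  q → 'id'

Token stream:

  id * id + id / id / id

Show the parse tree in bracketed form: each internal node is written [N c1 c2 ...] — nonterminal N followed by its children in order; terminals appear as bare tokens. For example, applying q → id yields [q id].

[e [t [f [p [q id]]] * [t [f [p [q id]] + [f [p [q id]]]] / [t [f [p [q id]]] / [t [f [p [q id]]]]]]]]

e
t
f * t
p * t
q * t
id * t
id * f / t
id * p + f / t
id * q + f / t
id * id + f / t
id * id + p / t
id * id + q / t
id * id + id / t
id * id + id / f / t
id * id + id / p / t
id * id + id / q / t
id * id + id / id / t
id * id + id / id / f
id * id + id / id / p
id * id + id / id / q
id * id + id / id / id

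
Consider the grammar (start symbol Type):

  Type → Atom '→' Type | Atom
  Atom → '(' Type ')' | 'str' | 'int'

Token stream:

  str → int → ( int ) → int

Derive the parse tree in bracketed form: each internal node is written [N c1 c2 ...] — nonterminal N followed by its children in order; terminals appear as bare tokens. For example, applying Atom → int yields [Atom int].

Type
Atom → Type
str → Type
str → Atom → Type
str → int → Type
str → int → Atom → Type
str → int → ( Type ) → Type
str → int → ( Atom ) → Type
str → int → ( int ) → Type
str → int → ( int ) → Atom
str → int → ( int ) → int

[Type [Atom str] → [Type [Atom int] → [Type [Atom ( [Type [Atom int]] )] → [Type [Atom int]]]]]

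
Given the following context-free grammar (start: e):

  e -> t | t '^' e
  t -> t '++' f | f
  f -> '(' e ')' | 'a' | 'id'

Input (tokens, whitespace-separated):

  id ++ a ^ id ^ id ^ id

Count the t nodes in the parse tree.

[e [t [t [f id]] ++ [f a]] ^ [e [t [f id]] ^ [e [t [f id]] ^ [e [t [f id]]]]]]

5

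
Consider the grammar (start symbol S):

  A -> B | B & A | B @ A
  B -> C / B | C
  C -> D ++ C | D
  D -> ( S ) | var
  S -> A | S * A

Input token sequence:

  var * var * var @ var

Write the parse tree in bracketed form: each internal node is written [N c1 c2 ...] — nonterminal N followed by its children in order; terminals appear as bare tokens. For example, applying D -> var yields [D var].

S
S * A
S * A * A
A * A * A
B * A * A
C * A * A
D * A * A
var * A * A
var * B * A
var * C * A
var * D * A
var * var * A
var * var * B @ A
var * var * C @ A
var * var * D @ A
var * var * var @ A
var * var * var @ B
var * var * var @ C
var * var * var @ D
var * var * var @ var

[S [S [S [A [B [C [D var]]]]] * [A [B [C [D var]]]]] * [A [B [C [D var]]] @ [A [B [C [D var]]]]]]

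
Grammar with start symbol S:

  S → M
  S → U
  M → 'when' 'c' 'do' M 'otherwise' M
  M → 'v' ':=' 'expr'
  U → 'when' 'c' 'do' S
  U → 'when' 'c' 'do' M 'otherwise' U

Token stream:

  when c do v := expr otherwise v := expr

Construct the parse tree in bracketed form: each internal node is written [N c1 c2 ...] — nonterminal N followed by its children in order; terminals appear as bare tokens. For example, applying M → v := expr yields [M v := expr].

[S [M when c do [M v := expr] otherwise [M v := expr]]]

S
M
when c do M otherwise M
when c do v := expr otherwise M
when c do v := expr otherwise v := expr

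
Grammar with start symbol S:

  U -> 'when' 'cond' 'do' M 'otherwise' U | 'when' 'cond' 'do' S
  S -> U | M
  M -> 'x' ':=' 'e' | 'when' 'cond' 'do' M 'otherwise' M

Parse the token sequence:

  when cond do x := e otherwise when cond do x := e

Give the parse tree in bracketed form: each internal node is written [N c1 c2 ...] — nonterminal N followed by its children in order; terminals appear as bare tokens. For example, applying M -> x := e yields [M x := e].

S
U
when cond do M otherwise U
when cond do x := e otherwise U
when cond do x := e otherwise when cond do S
when cond do x := e otherwise when cond do M
when cond do x := e otherwise when cond do x := e

[S [U when cond do [M x := e] otherwise [U when cond do [S [M x := e]]]]]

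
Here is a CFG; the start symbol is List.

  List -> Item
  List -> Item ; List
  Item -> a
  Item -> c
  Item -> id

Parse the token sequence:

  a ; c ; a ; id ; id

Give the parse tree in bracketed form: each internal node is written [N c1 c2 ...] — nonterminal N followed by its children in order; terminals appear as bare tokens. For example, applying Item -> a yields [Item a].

[List [Item a] ; [List [Item c] ; [List [Item a] ; [List [Item id] ; [List [Item id]]]]]]

List
Item ; List
a ; List
a ; Item ; List
a ; c ; List
a ; c ; Item ; List
a ; c ; a ; List
a ; c ; a ; Item ; List
a ; c ; a ; id ; List
a ; c ; a ; id ; Item
a ; c ; a ; id ; id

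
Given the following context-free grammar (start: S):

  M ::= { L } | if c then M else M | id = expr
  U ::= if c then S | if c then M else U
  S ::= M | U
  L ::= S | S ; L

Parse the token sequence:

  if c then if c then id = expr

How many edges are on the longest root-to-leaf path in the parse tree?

6

[S [U if c then [S [U if c then [S [M id = expr]]]]]]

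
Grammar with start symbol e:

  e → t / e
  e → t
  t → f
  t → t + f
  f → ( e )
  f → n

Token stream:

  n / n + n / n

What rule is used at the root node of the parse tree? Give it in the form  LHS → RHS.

e → t / e

[e [t [f n]] / [e [t [t [f n]] + [f n]] / [e [t [f n]]]]]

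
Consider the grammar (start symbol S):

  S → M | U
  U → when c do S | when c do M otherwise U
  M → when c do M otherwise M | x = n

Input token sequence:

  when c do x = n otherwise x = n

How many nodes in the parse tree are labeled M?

[S [M when c do [M x = n] otherwise [M x = n]]]

3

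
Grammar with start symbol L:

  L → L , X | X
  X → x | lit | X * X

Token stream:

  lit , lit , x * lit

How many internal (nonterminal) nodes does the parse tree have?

8

[L [L [L [X lit]] , [X lit]] , [X [X x] * [X lit]]]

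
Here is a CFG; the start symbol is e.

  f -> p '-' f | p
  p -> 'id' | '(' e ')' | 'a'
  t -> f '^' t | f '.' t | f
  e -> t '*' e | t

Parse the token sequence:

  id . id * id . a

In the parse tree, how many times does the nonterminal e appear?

[e [t [f [p id]] . [t [f [p id]]]] * [e [t [f [p id]] . [t [f [p a]]]]]]

2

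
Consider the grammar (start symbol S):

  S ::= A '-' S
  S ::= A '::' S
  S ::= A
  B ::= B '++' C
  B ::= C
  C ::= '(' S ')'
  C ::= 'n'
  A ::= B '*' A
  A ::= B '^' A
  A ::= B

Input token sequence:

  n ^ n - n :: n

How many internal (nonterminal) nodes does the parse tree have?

15

[S [A [B [C n]] ^ [A [B [C n]]]] - [S [A [B [C n]]] :: [S [A [B [C n]]]]]]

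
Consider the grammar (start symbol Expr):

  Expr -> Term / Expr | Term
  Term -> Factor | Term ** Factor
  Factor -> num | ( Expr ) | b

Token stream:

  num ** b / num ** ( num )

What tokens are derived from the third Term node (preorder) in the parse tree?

num ** ( num )

[Expr [Term [Term [Factor num]] ** [Factor b]] / [Expr [Term [Term [Factor num]] ** [Factor ( [Expr [Term [Factor num]]] )]]]]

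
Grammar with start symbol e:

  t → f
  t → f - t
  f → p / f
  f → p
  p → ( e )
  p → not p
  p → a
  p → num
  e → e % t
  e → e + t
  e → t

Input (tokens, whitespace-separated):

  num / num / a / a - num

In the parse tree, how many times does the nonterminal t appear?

2

[e [t [f [p num] / [f [p num] / [f [p a] / [f [p a]]]]] - [t [f [p num]]]]]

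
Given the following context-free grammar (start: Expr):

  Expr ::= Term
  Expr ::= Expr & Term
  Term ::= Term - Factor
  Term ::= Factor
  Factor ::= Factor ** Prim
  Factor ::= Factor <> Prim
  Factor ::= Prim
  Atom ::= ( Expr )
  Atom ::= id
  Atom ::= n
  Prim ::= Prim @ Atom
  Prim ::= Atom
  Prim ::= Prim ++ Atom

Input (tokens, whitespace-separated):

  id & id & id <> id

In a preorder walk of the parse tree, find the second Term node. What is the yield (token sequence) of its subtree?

id

[Expr [Expr [Expr [Term [Factor [Prim [Atom id]]]]] & [Term [Factor [Prim [Atom id]]]]] & [Term [Factor [Factor [Prim [Atom id]]] <> [Prim [Atom id]]]]]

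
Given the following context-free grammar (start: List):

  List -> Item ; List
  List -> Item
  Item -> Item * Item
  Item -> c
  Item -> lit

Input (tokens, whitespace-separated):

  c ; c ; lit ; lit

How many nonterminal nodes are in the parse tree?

8

[List [Item c] ; [List [Item c] ; [List [Item lit] ; [List [Item lit]]]]]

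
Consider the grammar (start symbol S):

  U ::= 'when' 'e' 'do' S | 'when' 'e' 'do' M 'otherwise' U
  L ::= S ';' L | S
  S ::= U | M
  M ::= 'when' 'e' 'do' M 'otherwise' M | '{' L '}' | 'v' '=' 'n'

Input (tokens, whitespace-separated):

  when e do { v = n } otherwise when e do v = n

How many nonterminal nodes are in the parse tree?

9

[S [U when e do [M { [L [S [M v = n]]] }] otherwise [U when e do [S [M v = n]]]]]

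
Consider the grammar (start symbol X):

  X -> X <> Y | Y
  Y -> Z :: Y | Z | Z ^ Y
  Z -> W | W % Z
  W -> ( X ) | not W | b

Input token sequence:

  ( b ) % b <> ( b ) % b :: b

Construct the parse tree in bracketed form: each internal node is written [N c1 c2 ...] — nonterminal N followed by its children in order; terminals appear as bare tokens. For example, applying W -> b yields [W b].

[X [X [Y [Z [W ( [X [Y [Z [W b]]]] )] % [Z [W b]]]]] <> [Y [Z [W ( [X [Y [Z [W b]]]] )] % [Z [W b]]] :: [Y [Z [W b]]]]]

X
X <> Y
Y <> Y
Z <> Y
W % Z <> Y
( X ) % Z <> Y
( Y ) % Z <> Y
( Z ) % Z <> Y
( W ) % Z <> Y
( b ) % Z <> Y
( b ) % W <> Y
( b ) % b <> Y
( b ) % b <> Z :: Y
( b ) % b <> W % Z :: Y
( b ) % b <> ( X ) % Z :: Y
( b ) % b <> ( Y ) % Z :: Y
( b ) % b <> ( Z ) % Z :: Y
( b ) % b <> ( W ) % Z :: Y
( b ) % b <> ( b ) % Z :: Y
( b ) % b <> ( b ) % W :: Y
( b ) % b <> ( b ) % b :: Y
( b ) % b <> ( b ) % b :: Z
( b ) % b <> ( b ) % b :: W
( b ) % b <> ( b ) % b :: b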